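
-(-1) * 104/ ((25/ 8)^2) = 6656/ 625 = 10.65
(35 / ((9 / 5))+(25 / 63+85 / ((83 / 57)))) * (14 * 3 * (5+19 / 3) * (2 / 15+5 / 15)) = 38935372 / 2241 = 17374.11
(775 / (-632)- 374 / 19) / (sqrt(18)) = -251093 * sqrt(2) / 72048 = -4.93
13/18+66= 1201/18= 66.72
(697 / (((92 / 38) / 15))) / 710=39729 / 6532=6.08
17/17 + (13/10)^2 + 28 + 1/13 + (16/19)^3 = 279664223/8916700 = 31.36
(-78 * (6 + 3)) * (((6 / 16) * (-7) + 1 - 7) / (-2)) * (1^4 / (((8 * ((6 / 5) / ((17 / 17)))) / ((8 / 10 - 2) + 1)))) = 63.07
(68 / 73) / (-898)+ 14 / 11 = 458504 / 360547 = 1.27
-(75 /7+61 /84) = -961 /84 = -11.44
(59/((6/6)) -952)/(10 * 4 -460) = 893/420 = 2.13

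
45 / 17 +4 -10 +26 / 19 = -641 / 323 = -1.98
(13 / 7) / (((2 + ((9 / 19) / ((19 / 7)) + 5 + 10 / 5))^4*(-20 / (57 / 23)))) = -4194940071127 / 129150451694960640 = -0.00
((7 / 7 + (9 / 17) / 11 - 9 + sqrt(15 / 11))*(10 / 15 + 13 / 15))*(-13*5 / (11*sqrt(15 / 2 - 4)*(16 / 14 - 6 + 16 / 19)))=-8447647*sqrt(14) / 3295314 + 5681*sqrt(2310) / 193842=-8.18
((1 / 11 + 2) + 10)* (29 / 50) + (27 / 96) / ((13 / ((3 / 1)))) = 7.08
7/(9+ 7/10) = 70/97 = 0.72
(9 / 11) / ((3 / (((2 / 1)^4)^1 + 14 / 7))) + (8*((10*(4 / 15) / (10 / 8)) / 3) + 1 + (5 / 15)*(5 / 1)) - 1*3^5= -113719 / 495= -229.74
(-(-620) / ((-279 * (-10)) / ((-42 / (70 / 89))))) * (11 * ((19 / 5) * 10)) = -74404 / 15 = -4960.27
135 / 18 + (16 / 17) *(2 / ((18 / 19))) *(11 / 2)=5639 / 306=18.43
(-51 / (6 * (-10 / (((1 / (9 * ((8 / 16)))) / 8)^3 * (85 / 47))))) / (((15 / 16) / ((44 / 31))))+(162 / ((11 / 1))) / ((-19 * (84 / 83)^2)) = -987753110017 / 1305301064760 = -0.76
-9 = -9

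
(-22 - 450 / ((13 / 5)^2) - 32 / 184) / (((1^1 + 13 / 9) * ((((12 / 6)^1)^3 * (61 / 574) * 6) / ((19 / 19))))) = -74248335 / 10432708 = -7.12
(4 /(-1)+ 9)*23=115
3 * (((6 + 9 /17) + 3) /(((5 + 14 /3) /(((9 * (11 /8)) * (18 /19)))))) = 34.67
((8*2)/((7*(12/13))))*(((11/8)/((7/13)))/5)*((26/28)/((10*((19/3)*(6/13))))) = 314171/7820400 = 0.04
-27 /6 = -9 /2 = -4.50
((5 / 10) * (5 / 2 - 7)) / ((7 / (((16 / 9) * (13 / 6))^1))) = -26 / 21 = -1.24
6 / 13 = 0.46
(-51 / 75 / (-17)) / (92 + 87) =1 / 4475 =0.00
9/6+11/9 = 49/18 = 2.72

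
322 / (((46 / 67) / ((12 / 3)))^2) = 251384 / 23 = 10929.74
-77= -77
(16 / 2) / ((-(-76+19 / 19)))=8 / 75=0.11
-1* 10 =-10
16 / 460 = 4 / 115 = 0.03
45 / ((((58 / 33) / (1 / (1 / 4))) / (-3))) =-8910 / 29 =-307.24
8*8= 64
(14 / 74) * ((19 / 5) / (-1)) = -133 / 185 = -0.72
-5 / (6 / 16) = -40 / 3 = -13.33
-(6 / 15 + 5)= -27 / 5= -5.40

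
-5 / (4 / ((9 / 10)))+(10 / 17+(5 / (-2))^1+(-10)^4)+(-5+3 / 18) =4076789 / 408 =9992.13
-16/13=-1.23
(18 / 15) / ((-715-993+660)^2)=3 / 2745760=0.00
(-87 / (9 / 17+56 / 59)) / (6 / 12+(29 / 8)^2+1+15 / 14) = -39092928 / 10438837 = -3.74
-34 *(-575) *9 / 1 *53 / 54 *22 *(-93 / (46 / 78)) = -599119950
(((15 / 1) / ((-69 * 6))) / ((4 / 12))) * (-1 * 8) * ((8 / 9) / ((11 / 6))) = 320 / 759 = 0.42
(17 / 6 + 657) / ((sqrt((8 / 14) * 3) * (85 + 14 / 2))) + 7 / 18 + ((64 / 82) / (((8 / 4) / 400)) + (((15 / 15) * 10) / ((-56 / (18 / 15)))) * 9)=3959 * sqrt(21) / 3312 + 399223 / 2583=160.04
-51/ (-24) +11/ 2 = 61/ 8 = 7.62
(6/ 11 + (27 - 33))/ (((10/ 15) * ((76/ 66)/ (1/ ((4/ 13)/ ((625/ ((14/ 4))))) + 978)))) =-2945295/ 266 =-11072.54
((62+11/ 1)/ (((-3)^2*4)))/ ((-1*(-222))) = 73/ 7992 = 0.01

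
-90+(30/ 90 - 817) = -2720/ 3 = -906.67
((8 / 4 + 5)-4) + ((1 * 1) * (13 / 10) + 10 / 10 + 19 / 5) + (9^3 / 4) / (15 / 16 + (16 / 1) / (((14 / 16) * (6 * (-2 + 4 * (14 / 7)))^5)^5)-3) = -42359492801150384451152732456598663856219 / 534412685872983402870375108409892536310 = -79.26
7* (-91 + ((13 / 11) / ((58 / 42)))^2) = -64300054 / 101761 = -631.87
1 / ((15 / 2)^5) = 32 / 759375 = 0.00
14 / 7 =2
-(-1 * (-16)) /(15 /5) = -5.33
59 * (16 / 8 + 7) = 531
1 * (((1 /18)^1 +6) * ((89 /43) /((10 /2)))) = 9701 /3870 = 2.51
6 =6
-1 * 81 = -81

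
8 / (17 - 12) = 8 / 5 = 1.60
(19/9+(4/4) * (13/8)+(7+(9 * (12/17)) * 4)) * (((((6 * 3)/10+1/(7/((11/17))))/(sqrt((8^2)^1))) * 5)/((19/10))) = 124549675/5534928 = 22.50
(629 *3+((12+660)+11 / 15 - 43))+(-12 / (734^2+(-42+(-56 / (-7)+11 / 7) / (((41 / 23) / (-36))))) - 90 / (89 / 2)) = 2914966839341 / 1159165815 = 2514.71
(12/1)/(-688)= -0.02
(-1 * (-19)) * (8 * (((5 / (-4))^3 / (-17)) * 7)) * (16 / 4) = 16625 / 34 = 488.97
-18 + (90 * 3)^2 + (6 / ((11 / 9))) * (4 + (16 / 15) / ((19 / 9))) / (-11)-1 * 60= 837065778 / 11495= 72819.99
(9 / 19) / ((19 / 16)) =144 / 361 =0.40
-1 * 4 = -4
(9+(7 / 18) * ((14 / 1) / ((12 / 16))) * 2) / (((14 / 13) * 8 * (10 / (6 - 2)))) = 1651 / 1512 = 1.09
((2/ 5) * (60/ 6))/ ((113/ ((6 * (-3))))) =-72/ 113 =-0.64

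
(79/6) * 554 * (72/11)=525192/11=47744.73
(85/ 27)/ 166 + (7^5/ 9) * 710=1325885.57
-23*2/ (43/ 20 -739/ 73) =5.77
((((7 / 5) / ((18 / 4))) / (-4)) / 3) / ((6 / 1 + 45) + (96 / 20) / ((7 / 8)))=-49 / 106758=-0.00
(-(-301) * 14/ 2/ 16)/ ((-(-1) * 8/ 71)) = 1168.73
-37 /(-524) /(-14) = -0.01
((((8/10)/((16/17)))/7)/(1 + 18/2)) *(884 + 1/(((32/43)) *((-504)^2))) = 122155279067/11379916800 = 10.73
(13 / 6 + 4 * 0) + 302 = 1825 / 6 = 304.17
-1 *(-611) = 611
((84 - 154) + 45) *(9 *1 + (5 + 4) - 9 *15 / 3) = 675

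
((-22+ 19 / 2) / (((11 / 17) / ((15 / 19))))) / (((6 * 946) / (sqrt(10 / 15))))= -2125 * sqrt(6) / 2372568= -0.00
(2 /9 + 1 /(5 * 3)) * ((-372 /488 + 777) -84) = 365963 /1830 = 199.98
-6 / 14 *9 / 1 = -27 / 7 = -3.86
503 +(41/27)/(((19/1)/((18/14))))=200738/399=503.10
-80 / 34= -40 / 17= -2.35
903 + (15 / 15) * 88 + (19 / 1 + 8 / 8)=1011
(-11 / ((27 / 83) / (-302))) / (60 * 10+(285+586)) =275726 / 39717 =6.94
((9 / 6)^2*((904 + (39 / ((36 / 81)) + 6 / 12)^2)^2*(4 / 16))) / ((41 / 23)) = 4003648961103 / 167936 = 23840325.84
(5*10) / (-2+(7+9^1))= 25 / 7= 3.57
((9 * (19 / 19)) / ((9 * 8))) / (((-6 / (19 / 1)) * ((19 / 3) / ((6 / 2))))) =-3 / 16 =-0.19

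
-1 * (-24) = 24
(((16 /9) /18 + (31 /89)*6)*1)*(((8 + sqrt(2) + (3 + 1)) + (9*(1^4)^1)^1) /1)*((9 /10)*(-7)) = -386561 /1335 -55223*sqrt(2) /4005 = -309.06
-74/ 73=-1.01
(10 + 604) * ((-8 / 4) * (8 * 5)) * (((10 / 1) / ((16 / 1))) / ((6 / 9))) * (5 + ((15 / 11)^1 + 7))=-6769350 / 11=-615395.45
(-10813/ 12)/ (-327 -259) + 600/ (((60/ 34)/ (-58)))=-138660227/ 7032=-19718.46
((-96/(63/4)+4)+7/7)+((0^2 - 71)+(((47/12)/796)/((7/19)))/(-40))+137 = 173590787/2674560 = 64.90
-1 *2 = -2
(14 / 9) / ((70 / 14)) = 14 / 45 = 0.31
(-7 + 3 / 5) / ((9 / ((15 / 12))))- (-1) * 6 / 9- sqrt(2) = -1.64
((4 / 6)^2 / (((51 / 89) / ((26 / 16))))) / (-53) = -1157 / 48654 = -0.02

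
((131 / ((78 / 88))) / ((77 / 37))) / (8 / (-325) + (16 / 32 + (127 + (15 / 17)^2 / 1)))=0.55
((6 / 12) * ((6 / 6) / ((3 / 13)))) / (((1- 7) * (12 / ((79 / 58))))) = -0.04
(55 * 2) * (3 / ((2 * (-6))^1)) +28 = 0.50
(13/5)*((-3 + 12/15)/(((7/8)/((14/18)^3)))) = -56056/18225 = -3.08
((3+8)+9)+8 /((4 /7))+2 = 36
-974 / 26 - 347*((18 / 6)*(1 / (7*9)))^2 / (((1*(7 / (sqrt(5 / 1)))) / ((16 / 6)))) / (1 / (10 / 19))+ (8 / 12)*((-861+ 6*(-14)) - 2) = -26083 / 39 - 27760*sqrt(5) / 175959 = -669.15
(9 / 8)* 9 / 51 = 27 / 136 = 0.20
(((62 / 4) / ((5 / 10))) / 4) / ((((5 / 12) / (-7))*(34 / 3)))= -1953 / 170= -11.49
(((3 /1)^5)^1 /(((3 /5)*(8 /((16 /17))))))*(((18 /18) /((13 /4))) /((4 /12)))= 9720 /221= 43.98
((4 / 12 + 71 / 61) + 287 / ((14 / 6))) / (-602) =-22783 / 110166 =-0.21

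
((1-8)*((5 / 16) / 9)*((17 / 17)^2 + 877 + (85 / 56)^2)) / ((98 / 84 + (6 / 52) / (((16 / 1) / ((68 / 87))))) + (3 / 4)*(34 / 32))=-1734597735 / 15964144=-108.66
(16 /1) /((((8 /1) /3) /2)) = 12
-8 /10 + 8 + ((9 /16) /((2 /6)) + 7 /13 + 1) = 10843 /1040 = 10.43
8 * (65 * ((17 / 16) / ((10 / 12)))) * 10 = 6630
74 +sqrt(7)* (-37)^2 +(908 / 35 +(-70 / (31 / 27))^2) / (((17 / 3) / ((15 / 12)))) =102884632 / 114359 +1369* sqrt(7) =4521.70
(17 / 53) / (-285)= -17 / 15105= -0.00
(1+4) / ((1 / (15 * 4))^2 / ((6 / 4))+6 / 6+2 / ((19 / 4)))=513000 / 145819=3.52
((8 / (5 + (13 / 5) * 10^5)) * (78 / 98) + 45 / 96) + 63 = 25875447579 / 407687840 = 63.47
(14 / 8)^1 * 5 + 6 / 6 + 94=415 / 4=103.75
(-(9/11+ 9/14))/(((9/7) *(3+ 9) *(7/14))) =-25/132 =-0.19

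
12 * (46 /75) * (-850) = -6256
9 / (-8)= -9 / 8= -1.12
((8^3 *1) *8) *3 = 12288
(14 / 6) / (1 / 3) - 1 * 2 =5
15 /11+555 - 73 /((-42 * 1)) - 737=-82651 /462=-178.90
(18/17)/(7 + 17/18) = 324/2431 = 0.13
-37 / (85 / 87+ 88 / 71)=-228549 / 13691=-16.69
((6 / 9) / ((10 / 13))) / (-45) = -13 / 675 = -0.02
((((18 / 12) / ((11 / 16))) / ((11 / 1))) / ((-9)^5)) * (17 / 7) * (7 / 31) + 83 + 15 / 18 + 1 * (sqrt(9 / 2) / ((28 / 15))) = 45 * sqrt(2) / 56 + 12378986161 / 147661866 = 84.97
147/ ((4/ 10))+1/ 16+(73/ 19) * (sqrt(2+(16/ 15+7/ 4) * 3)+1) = 383.82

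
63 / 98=9 / 14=0.64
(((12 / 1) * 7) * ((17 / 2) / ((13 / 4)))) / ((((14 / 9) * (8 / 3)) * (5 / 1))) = 1377 / 130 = 10.59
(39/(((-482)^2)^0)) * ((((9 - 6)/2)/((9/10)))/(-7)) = -65/7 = -9.29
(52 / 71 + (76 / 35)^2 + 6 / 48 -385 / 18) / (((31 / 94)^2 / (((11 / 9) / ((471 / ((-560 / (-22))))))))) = -875165269268 / 91107830835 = -9.61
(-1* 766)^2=586756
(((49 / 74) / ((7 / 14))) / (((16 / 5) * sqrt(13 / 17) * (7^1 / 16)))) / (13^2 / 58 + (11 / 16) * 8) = 1015 * sqrt(221) / 117364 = 0.13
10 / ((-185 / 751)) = -1502 / 37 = -40.59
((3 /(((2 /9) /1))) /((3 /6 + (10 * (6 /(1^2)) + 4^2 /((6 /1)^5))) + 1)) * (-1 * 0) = 0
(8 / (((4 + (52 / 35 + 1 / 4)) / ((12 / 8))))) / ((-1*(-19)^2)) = -1680 / 289883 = -0.01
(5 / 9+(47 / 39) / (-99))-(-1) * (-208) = -800990 / 3861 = -207.46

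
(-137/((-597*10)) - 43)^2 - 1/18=65827724279/35640900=1846.97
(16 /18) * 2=16 /9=1.78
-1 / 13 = -0.08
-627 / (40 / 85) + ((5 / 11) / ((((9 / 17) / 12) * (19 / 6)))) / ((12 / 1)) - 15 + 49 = -6511289 / 5016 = -1298.10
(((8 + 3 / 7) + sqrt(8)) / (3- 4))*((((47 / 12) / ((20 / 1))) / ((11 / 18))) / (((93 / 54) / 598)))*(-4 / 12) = 126477*sqrt(2) / 1705 + 7462143 / 23870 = 417.52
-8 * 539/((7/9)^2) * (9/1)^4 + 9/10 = -467668071/10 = -46766807.10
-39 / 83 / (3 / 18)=-234 / 83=-2.82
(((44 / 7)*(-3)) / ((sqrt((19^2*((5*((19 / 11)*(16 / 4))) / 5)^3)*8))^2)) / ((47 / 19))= -43923 / 5488077952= -0.00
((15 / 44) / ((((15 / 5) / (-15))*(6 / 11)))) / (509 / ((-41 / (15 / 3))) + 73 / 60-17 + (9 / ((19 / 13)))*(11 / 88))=292125 / 7206071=0.04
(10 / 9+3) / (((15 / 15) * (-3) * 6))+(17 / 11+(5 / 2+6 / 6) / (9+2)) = 1457 / 891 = 1.64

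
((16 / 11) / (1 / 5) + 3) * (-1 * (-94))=10622 / 11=965.64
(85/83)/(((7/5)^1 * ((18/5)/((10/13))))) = 10625/67977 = 0.16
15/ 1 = 15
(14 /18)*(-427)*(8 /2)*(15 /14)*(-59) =251930 /3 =83976.67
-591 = -591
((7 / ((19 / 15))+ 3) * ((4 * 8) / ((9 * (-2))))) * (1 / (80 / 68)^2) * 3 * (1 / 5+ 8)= -639846 / 2375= -269.41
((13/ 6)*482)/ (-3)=-3133/ 9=-348.11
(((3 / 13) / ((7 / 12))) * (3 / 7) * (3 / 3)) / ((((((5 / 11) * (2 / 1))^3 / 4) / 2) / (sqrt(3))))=3.13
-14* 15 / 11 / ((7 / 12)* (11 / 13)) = -4680 / 121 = -38.68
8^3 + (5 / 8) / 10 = 8193 / 16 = 512.06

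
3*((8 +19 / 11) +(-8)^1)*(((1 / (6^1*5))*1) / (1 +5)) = 0.03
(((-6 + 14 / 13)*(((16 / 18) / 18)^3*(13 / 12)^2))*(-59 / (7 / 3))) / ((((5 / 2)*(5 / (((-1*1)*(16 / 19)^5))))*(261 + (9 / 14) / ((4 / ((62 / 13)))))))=-21412559454208 / 9403721255416162275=-0.00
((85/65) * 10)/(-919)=-170/11947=-0.01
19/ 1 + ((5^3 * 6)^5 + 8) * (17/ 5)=4034179687500231/ 5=806835937500046.20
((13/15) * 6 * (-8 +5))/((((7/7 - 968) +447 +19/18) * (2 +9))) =1404/513755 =0.00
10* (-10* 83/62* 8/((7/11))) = -365200/217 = -1682.95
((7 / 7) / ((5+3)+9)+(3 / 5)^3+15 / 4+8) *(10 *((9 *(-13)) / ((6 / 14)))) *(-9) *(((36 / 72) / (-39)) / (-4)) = 6439293 / 6800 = 946.95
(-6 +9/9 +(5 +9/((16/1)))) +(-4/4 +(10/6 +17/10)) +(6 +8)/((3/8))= 40.26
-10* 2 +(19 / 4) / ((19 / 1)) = -79 / 4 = -19.75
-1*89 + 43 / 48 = -4229 / 48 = -88.10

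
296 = 296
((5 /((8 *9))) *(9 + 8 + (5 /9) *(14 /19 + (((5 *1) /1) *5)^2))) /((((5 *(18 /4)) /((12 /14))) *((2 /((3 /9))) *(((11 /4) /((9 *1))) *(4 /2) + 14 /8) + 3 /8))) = 27712 /417753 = 0.07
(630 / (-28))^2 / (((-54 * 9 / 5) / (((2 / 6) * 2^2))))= -125 / 18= -6.94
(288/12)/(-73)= -0.33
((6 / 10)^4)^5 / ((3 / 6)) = 0.00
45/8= 5.62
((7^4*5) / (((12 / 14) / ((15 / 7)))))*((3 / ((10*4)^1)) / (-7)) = -5145 / 16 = -321.56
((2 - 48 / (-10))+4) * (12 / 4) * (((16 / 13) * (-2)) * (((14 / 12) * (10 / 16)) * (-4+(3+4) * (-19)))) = 103572 / 13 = 7967.08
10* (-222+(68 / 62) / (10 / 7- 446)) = -53542555 / 24118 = -2220.02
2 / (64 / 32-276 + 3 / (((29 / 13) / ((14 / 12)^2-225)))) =-696 / 200015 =-0.00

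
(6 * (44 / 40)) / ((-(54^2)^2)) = -11 / 14171760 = -0.00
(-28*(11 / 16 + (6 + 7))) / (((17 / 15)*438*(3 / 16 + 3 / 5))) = -0.98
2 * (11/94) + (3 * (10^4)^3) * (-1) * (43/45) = -404199999999967/141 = -2866666666666.43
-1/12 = -0.08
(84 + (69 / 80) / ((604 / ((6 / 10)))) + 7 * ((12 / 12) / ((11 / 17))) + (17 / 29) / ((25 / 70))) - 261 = -12681131407 / 77070400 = -164.54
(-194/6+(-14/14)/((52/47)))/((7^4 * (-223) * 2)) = 5185/167051976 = 0.00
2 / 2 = 1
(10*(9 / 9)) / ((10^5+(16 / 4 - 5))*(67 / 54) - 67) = 12 / 148807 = 0.00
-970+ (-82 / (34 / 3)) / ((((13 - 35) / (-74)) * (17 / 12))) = -3138242 / 3179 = -987.18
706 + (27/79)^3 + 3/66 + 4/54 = 206809504667/292865166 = 706.16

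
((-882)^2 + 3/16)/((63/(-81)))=-112021083/112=-1000188.24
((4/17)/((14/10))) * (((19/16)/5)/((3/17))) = 19/84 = 0.23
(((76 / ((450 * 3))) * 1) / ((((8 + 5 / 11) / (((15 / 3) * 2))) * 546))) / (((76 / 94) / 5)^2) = 121495 / 26049114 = 0.00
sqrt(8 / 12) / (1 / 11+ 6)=11*sqrt(6) / 201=0.13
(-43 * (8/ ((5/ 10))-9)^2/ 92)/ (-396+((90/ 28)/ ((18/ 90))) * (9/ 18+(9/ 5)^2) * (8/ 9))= 14749/ 220616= 0.07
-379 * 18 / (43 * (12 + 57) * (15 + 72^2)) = -758 / 1713937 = -0.00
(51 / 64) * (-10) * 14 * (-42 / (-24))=-12495 / 64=-195.23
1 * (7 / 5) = 7 / 5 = 1.40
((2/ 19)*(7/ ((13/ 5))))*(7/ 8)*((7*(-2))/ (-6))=1715/ 2964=0.58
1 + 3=4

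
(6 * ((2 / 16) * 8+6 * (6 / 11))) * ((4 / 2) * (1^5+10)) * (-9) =-5076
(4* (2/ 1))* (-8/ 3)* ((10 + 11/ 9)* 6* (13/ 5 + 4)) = -142208/ 15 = -9480.53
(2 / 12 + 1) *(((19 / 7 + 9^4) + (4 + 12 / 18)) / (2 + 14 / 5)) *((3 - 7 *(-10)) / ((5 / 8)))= 5034664 / 27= 186469.04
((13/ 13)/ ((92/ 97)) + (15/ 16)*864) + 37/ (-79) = 5891339/ 7268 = 810.59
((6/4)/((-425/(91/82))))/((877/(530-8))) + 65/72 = 990747017/1100284200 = 0.90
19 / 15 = 1.27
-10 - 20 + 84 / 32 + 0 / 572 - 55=-659 / 8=-82.38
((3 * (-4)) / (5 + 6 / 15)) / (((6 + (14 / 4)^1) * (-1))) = 0.23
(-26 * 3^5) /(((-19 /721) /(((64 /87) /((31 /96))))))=9329209344 /17081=546174.66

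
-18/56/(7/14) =-9/14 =-0.64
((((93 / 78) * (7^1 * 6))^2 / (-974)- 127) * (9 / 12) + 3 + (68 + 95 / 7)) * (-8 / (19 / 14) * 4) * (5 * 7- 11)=11158466880 / 1563757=7135.68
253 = 253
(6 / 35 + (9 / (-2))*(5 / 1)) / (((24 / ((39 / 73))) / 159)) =-79.03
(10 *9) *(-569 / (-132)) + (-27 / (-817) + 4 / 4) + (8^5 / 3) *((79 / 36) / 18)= 7515072925 / 4367682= 1720.61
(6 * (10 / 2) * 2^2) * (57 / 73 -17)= -142080 / 73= -1946.30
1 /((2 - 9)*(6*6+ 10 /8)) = -4 /1043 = -0.00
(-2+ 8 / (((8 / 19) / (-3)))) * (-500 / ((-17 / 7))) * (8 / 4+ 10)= -2478000 / 17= -145764.71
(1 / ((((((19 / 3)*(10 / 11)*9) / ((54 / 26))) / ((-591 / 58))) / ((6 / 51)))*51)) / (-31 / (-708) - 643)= 627642 / 428336189905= 0.00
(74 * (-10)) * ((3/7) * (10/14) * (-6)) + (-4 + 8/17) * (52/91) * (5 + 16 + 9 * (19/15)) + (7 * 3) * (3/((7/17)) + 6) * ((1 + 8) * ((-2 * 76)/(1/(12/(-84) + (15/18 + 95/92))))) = -12575190042/19159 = -656359.42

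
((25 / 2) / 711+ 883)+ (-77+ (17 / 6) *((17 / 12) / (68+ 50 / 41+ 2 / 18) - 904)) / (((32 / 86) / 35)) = -575731009986793 / 2328257664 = -247279.77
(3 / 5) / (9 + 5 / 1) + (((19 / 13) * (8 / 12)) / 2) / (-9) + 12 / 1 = 294563 / 24570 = 11.99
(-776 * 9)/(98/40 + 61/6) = -419040/757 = -553.55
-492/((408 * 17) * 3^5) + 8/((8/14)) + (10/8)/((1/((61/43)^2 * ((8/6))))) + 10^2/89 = 427072058525/23113250694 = 18.48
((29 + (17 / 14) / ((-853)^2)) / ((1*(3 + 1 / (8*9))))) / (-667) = -0.01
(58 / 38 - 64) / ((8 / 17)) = -20179 / 152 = -132.76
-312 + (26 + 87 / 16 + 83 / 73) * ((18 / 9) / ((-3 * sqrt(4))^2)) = -6521441 / 21024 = -310.19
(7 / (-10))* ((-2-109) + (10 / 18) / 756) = 755239 / 9720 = 77.70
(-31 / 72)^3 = -29791 / 373248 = -0.08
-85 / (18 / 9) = -85 / 2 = -42.50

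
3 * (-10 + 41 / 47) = -1287 / 47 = -27.38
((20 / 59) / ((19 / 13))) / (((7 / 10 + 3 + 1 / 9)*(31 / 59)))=23400 / 202027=0.12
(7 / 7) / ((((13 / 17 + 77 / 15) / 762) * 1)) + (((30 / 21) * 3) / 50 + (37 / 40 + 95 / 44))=38322397 / 289520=132.37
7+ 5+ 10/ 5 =14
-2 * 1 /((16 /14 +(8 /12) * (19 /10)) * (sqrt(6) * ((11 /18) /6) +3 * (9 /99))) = -244944 /13133 +91476 * sqrt(6) /13133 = -1.59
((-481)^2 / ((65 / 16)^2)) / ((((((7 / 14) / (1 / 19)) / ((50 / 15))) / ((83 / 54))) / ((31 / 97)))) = 1803487744 / 746415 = 2416.20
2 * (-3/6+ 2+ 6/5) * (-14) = -378/5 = -75.60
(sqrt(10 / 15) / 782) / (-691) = -0.00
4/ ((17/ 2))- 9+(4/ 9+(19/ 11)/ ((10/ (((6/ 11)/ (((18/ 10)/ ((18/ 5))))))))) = -7.90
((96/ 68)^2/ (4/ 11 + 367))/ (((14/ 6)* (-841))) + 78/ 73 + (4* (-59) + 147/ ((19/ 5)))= -207930581919709/ 1059533470709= -196.25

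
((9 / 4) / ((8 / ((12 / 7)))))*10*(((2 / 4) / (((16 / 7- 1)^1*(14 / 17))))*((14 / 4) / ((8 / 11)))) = 2805 / 256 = 10.96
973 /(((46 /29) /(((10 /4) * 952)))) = 33578230 /23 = 1459923.04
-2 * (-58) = 116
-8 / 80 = -1 / 10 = -0.10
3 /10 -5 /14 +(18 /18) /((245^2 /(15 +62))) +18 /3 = 50971 /8575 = 5.94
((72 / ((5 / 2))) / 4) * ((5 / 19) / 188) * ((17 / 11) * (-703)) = -5661 / 517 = -10.95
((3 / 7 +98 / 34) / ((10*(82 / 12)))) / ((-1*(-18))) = 197 / 73185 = 0.00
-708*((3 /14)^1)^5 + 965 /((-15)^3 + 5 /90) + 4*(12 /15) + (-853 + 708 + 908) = 31267124881269 /40840337720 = 765.59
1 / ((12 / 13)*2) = 13 / 24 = 0.54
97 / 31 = 3.13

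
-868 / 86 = -434 / 43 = -10.09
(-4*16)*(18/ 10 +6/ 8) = -816/ 5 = -163.20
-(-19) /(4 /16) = 76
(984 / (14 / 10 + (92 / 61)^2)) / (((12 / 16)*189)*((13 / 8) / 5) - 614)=-976390400 / 2070813641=-0.47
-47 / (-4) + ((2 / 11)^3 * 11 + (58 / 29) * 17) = 22175 / 484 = 45.82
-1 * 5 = -5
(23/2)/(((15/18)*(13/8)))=552/65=8.49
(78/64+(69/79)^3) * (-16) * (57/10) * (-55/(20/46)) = 428892206589/19721560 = 21747.38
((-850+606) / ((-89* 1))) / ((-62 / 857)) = -104554 / 2759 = -37.90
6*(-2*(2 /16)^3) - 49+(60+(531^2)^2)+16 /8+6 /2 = 10176256708733 /128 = 79502005536.98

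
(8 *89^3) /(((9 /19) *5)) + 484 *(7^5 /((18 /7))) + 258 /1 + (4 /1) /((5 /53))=5544979.91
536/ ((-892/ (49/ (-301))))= 938/ 9589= 0.10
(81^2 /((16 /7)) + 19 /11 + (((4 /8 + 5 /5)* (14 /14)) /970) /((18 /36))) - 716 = 184050489 /85360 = 2156.17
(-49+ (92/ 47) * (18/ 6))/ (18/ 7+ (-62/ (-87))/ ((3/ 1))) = -3703329/ 241204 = -15.35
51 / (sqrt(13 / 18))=153* sqrt(26) / 13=60.01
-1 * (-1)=1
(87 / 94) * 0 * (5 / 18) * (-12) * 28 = 0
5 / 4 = 1.25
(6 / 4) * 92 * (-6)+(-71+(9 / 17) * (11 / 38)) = -580655 / 646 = -898.85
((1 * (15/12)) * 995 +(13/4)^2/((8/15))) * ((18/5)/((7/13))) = 540657/64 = 8447.77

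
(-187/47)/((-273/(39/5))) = 187/1645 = 0.11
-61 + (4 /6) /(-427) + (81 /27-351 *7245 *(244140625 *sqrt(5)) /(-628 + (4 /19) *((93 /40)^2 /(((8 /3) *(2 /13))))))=-74300 /1281 + 3282398437500000000 *sqrt(5) /3305543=2220411604174.37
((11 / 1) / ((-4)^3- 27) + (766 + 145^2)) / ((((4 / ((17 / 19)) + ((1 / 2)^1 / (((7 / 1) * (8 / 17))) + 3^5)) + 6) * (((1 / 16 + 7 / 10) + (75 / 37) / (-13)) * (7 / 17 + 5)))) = 399132201600 / 15249404363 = 26.17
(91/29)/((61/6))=546/1769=0.31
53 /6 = 8.83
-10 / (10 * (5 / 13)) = -13 / 5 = -2.60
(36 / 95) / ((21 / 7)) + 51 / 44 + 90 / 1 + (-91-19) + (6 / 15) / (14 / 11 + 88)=-38400261 / 2052380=-18.71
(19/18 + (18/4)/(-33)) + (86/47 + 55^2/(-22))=-1253993/9306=-134.75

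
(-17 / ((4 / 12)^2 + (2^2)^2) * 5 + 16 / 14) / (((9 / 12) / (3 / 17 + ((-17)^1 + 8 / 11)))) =1443080 / 16269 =88.70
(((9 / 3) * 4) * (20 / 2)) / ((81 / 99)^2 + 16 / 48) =119.67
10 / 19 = 0.53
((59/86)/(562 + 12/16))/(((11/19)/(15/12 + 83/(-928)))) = 1207317/494031472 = 0.00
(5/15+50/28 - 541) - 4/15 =-539.15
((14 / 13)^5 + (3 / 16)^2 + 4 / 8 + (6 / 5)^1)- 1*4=-387963687 / 475255040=-0.82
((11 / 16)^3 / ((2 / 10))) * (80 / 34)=33275 / 8704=3.82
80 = 80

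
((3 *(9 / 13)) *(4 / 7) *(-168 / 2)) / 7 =-1296 / 91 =-14.24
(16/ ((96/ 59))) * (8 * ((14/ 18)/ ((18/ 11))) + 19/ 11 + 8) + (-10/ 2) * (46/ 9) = 574625/ 5346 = 107.49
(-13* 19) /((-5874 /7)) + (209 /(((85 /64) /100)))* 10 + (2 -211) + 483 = 15741515285 /99858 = 157639.00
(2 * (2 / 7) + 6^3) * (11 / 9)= 16676 / 63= 264.70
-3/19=-0.16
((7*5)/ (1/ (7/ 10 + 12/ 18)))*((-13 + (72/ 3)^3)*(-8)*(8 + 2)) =-158550280/ 3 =-52850093.33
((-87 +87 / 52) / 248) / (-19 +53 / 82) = 181917 / 9704240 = 0.02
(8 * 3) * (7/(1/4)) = 672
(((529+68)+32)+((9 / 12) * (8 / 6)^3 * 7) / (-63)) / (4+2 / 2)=50933 / 405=125.76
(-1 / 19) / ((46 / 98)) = -49 / 437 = -0.11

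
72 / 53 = 1.36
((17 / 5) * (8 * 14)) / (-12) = -476 / 15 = -31.73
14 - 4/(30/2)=206/15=13.73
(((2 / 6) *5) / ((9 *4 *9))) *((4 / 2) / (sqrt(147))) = 0.00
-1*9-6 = -15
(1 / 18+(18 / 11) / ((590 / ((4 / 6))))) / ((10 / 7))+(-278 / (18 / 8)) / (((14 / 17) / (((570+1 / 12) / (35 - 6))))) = -1049112572861 / 355716900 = -2949.29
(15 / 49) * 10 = 150 / 49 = 3.06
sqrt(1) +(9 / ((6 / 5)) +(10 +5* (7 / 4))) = 27.25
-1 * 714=-714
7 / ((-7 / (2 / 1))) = -2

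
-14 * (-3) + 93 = 135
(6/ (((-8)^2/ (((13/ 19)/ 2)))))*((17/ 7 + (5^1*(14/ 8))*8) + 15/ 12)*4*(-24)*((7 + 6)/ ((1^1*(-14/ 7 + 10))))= -368.64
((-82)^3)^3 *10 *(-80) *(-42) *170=-957442871940252278784000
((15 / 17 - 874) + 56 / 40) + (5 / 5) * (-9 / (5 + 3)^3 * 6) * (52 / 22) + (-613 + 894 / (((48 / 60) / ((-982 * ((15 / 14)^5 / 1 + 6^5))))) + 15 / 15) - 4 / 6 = -51502372177282863443 / 6034385280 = -8534816685.96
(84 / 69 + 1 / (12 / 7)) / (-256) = -497 / 70656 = -0.01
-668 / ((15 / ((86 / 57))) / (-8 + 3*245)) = -41764696 / 855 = -48847.60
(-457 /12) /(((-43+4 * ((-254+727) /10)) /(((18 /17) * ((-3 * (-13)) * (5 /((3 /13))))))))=-5792475 /24854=-233.06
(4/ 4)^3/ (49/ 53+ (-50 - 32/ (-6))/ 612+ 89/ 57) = 924426/ 2230591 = 0.41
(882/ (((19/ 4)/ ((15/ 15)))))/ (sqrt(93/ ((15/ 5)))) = 3528 *sqrt(31)/ 589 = 33.35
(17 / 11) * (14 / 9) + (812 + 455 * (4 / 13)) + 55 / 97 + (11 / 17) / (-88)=1247190229 / 1306008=954.96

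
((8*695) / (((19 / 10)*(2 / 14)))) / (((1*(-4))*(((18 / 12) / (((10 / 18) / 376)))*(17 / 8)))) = -973000 / 409887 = -2.37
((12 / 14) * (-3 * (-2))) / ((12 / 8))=24 / 7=3.43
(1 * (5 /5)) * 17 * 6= 102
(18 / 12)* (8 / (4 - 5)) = -12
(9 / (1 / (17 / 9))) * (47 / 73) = 799 / 73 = 10.95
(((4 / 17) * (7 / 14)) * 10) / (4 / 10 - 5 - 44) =-100 / 4131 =-0.02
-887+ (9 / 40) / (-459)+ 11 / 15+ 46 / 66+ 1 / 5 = -885.37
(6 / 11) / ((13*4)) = 3 / 286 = 0.01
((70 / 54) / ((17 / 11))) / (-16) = -385 / 7344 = -0.05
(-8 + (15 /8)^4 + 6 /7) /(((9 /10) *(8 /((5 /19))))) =3739375 /19611648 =0.19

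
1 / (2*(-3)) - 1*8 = -49 / 6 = -8.17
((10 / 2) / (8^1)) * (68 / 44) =85 / 88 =0.97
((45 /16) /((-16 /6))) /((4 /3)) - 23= -23.79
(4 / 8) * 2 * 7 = 7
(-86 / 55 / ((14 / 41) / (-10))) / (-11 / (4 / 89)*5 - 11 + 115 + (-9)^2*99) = 14104 / 2124969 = 0.01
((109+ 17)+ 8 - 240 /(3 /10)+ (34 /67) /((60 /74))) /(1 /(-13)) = 8693113 /1005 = 8649.86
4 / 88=1 / 22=0.05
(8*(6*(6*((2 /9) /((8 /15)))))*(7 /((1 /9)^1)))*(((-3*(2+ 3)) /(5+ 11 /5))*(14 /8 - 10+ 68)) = -1882125 /2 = -941062.50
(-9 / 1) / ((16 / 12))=-27 / 4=-6.75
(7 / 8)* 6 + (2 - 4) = 13 / 4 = 3.25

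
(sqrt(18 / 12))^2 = 1.50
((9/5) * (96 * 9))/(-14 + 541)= 7776/2635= 2.95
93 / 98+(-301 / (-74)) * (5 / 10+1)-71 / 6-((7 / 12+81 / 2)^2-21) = -1671.62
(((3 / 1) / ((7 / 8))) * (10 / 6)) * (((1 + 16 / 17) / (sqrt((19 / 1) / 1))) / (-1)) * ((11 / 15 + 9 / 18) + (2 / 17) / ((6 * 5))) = -27764 * sqrt(19) / 38437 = -3.15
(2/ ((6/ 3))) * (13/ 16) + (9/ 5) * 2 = 353/ 80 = 4.41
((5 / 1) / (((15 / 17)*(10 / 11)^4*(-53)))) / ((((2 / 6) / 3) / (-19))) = 14187129 / 530000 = 26.77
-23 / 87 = -0.26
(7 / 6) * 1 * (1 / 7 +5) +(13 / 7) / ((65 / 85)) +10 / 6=10.10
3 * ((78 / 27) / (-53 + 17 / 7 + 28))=-91 / 237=-0.38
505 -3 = 502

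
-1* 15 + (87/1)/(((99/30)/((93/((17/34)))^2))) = 10032675/11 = 912061.36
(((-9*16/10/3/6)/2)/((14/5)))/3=-1/21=-0.05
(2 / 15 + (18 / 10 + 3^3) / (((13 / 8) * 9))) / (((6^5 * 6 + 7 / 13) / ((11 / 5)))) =902 / 9098025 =0.00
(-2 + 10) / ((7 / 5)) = 40 / 7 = 5.71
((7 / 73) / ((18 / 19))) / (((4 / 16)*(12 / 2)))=133 / 1971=0.07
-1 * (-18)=18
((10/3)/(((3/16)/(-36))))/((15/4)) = -512/3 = -170.67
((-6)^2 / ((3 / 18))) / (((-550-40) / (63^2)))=-428652 / 295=-1453.06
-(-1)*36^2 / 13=1296 / 13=99.69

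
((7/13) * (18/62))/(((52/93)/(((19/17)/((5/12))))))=0.75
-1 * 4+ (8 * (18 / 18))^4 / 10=2028 / 5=405.60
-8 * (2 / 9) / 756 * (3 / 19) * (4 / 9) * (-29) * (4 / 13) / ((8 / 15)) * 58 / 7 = 0.02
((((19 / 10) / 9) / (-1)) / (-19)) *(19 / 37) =19 / 3330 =0.01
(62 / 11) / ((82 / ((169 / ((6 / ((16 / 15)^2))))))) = 670592 / 304425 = 2.20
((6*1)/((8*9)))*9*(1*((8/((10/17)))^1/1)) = 10.20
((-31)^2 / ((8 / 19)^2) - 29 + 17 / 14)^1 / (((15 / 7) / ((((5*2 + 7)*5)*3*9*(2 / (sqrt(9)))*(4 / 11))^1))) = 123215949 / 88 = 1400181.24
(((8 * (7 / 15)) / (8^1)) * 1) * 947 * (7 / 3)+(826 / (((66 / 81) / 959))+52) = 481757578 / 495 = 973247.63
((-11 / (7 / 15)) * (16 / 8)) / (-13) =330 / 91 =3.63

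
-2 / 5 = -0.40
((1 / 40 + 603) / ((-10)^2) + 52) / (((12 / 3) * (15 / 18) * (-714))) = -232121 / 9520000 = -0.02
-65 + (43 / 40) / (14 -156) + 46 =-107963 / 5680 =-19.01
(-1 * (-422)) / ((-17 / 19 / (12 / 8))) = -12027 / 17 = -707.47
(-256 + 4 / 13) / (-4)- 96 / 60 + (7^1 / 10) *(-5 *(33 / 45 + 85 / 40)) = 32647 / 624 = 52.32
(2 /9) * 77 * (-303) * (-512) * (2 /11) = 1447936 /3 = 482645.33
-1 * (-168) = 168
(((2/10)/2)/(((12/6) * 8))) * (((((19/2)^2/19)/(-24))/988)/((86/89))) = -89/68689920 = -0.00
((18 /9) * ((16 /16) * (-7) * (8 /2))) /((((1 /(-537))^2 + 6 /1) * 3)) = -5382888 /1730215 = -3.11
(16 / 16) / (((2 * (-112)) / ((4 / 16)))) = -1 / 896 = -0.00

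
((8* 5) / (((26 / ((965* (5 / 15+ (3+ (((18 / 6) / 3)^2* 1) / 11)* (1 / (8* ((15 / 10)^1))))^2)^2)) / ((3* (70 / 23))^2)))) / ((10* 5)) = 4511212421625 / 15490178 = 291230.51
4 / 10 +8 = 42 / 5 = 8.40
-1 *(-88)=88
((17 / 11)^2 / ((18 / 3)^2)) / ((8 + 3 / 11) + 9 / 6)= 0.01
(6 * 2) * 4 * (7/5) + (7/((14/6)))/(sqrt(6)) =sqrt(6)/2 + 336/5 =68.42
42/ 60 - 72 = -713/ 10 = -71.30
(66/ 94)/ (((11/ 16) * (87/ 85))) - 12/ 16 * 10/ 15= 1357/ 2726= 0.50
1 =1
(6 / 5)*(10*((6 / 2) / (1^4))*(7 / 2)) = 126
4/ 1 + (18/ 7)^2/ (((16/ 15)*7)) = 6703/ 1372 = 4.89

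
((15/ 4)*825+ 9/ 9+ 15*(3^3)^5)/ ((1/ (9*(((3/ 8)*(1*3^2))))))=209210072157/ 32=6537814754.91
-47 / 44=-1.07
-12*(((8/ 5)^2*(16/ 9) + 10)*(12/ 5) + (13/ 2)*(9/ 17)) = -978278/ 2125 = -460.37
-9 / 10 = -0.90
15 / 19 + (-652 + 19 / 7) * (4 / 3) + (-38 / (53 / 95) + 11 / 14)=-13142893 / 14098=-932.25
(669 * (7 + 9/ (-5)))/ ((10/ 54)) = 469638/ 25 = 18785.52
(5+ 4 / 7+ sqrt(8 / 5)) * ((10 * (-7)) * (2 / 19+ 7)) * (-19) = 3780 * sqrt(10)+ 52650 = 64603.41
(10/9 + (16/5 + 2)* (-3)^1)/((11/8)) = -5216/495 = -10.54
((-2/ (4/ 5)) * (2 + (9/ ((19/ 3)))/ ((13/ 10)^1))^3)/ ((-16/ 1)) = 69678710/ 15069223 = 4.62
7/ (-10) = -7/ 10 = -0.70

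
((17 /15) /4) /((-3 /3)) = -17 /60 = -0.28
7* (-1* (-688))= 4816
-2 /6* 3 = -1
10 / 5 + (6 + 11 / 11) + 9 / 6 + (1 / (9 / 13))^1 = 215 / 18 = 11.94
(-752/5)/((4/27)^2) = -34263/5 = -6852.60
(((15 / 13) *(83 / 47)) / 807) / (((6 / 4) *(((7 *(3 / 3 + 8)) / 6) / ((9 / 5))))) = 332 / 1150513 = 0.00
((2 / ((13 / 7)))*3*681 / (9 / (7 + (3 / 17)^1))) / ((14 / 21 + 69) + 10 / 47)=54667956 / 2177513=25.11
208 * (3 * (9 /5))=5616 /5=1123.20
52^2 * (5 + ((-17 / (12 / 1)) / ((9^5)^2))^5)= 108364844256775727778172667986354016287014141982557187207 / 8015151202424240220279043490114942033063176182159552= 13520.00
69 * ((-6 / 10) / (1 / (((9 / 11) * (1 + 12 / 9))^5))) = -1049.86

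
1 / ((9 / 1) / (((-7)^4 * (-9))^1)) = -2401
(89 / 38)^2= 7921 / 1444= 5.49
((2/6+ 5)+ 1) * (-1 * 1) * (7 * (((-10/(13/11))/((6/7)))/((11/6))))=9310/39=238.72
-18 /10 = -9 /5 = -1.80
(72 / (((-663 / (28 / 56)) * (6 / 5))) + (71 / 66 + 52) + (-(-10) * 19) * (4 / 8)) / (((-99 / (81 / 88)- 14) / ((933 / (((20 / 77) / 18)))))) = -380742089301 / 4835480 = -78739.25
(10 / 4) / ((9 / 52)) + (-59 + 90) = 409 / 9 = 45.44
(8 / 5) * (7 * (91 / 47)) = 5096 / 235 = 21.69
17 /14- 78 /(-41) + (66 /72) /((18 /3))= 67561 /20664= 3.27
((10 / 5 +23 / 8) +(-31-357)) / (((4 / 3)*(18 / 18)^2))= -9195 / 32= -287.34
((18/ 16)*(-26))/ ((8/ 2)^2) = -117/ 64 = -1.83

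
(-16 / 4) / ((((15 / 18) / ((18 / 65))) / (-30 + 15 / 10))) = 12312 / 325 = 37.88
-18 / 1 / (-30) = 3 / 5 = 0.60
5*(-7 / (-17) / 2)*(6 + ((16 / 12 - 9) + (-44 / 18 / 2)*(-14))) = 15.90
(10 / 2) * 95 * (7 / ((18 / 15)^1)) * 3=16625 / 2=8312.50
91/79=1.15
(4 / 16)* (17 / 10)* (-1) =-17 / 40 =-0.42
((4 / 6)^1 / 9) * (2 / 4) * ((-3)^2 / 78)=1 / 234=0.00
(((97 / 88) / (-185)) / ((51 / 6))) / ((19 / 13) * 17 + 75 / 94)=-59267 / 2168207030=-0.00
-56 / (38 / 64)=-1792 / 19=-94.32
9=9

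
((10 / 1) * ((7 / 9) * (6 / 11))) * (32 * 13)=58240 / 33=1764.85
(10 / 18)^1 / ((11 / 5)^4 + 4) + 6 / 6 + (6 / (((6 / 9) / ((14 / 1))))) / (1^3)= 19595288 / 154269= 127.02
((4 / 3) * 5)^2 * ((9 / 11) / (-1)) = -400 / 11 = -36.36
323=323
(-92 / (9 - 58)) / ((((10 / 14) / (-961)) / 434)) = -5481544 / 5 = -1096308.80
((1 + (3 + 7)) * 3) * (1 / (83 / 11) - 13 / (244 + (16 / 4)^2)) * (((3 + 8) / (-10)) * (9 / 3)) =-149193 / 16600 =-8.99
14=14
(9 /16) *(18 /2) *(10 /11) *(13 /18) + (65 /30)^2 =12701 /1584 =8.02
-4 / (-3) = 4 / 3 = 1.33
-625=-625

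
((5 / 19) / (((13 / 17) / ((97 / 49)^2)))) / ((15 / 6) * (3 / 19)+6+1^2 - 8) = -2.23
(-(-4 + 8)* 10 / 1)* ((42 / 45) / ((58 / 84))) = -1568 / 29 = -54.07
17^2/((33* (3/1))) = 289/99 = 2.92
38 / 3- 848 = -835.33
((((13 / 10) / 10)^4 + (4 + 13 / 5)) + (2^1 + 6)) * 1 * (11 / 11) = 1460028561 / 100000000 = 14.60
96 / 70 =48 / 35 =1.37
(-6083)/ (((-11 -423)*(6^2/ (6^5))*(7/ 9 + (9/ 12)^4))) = 216235008/ 78151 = 2766.89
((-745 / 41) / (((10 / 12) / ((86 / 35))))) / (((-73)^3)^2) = -76884 / 217164614724715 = -0.00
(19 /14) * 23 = 437 /14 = 31.21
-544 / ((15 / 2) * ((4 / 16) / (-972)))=1410048 / 5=282009.60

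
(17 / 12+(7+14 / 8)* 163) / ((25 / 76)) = 325508 / 75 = 4340.11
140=140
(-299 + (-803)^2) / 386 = 322255 / 193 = 1669.72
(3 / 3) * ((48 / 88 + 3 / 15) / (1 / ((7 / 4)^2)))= 2009 / 880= 2.28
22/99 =2/9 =0.22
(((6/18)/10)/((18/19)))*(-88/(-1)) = 418/135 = 3.10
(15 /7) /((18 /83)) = 415 /42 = 9.88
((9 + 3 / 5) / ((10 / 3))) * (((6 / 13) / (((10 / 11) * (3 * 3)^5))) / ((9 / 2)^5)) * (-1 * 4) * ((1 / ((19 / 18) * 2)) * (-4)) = 45056 / 443022503625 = 0.00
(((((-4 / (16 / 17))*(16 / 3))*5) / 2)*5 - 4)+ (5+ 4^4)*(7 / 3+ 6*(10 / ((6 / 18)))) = 141905 / 3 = 47301.67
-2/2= -1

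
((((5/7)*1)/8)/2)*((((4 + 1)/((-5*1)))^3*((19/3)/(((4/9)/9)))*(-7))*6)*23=176985/32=5530.78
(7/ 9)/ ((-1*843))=-7/ 7587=-0.00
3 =3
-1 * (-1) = 1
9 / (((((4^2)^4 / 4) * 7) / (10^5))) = 28125 / 3584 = 7.85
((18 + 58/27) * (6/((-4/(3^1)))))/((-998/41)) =5576/1497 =3.72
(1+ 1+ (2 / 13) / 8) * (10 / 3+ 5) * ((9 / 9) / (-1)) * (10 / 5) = -875 / 26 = -33.65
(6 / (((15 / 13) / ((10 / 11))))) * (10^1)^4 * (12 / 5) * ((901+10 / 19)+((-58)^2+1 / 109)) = 1002248832000 / 2071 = 483944390.15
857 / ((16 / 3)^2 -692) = -7713 / 5972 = -1.29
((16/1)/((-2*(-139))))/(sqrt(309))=8*sqrt(309)/42951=0.00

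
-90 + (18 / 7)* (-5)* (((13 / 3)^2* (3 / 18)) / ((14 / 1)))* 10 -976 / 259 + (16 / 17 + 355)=21583762 / 92463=233.43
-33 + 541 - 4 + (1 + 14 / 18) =4552 / 9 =505.78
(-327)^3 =-34965783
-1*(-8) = 8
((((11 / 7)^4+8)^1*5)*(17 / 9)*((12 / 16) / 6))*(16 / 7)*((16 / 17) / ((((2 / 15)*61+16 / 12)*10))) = 451320 / 1193297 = 0.38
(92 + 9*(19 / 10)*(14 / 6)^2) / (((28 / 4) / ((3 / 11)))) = 5553 / 770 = 7.21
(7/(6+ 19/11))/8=77/680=0.11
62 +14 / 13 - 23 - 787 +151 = -7747 / 13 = -595.92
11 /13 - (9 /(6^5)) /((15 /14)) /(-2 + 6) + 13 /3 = 5.18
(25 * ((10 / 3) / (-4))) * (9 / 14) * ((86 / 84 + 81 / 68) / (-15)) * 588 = 1162.87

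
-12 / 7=-1.71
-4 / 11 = -0.36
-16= -16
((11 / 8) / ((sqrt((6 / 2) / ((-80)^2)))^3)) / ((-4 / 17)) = -575810.67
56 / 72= 7 / 9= 0.78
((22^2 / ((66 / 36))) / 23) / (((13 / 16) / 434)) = 1833216 / 299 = 6131.16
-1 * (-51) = 51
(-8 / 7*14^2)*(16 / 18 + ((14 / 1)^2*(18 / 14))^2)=-128025856 / 9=-14225095.11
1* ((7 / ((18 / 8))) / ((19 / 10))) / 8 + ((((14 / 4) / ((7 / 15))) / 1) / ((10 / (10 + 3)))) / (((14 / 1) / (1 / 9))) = 2701 / 9576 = 0.28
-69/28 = -2.46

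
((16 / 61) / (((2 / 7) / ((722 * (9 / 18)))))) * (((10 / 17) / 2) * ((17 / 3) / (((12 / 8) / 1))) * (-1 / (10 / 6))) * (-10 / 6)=202160 / 549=368.23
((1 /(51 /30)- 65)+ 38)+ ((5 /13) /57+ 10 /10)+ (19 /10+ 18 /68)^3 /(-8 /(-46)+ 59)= -25.23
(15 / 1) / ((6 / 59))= 295 / 2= 147.50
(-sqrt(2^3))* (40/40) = -2* sqrt(2) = -2.83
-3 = -3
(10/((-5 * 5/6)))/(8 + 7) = -4/25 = -0.16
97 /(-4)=-97 /4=-24.25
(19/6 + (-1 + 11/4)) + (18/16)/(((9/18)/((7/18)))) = 139/24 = 5.79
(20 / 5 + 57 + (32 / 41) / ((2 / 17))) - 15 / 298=825739 / 12218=67.58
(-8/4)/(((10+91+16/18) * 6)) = -3/917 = -0.00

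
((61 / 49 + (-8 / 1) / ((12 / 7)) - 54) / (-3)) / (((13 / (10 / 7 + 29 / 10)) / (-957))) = -271960579 / 44590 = -6099.14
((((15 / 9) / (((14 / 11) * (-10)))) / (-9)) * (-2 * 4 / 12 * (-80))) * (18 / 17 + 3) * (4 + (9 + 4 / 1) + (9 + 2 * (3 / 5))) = 16192 / 189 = 85.67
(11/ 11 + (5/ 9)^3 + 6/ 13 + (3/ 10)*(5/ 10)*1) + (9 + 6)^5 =143932275451/ 189540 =759376.78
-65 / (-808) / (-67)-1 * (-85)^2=-391132665 / 54136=-7225.00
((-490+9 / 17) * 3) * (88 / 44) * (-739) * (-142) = -5239134588 / 17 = -308184387.53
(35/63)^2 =25/81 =0.31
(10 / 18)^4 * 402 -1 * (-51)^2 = -5604637 / 2187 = -2562.71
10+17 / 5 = 67 / 5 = 13.40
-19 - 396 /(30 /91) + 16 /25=-30489 /25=-1219.56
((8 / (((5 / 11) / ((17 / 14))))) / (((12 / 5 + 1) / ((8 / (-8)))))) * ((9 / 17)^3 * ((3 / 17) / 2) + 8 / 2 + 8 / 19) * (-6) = 1857646692 / 11108293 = 167.23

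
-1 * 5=-5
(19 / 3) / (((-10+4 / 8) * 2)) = -1 / 3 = -0.33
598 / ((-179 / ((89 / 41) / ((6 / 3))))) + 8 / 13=-3.01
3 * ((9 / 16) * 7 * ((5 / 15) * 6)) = 189 / 8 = 23.62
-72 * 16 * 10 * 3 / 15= -2304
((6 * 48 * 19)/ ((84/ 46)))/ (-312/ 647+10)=6785736/ 21553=314.84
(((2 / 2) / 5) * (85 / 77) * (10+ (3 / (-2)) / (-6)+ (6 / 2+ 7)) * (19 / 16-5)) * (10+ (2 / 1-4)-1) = -119.31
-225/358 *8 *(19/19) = -900/179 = -5.03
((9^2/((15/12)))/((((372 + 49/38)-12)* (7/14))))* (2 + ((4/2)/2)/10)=0.75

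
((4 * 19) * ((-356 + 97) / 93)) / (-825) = 19684 / 76725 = 0.26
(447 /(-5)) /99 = -149 /165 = -0.90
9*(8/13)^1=72/13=5.54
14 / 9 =1.56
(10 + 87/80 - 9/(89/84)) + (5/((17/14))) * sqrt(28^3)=18463/7120 + 3920 * sqrt(7)/17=612.67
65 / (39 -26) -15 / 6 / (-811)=5.00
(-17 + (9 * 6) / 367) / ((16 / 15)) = -15.80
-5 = -5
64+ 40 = 104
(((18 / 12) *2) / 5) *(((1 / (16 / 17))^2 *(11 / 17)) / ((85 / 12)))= 99 / 1600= 0.06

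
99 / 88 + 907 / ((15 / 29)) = 210559 / 120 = 1754.66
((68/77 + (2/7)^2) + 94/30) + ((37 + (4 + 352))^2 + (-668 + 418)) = 1246732048/8085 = 154203.10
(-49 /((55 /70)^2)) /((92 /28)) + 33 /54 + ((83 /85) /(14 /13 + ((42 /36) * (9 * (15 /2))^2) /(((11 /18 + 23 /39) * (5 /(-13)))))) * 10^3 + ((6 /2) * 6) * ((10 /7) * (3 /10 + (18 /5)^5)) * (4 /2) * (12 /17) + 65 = 1969259383496932946911 /89499558843213750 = 22003.01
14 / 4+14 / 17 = 147 / 34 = 4.32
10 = 10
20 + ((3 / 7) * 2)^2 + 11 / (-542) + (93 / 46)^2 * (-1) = 467190643 / 28098364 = 16.63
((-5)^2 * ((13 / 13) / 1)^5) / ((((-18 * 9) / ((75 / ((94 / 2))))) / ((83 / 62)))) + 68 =10648333 / 157356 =67.67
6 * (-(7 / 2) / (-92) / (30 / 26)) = 0.20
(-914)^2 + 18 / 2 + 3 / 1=835408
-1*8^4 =-4096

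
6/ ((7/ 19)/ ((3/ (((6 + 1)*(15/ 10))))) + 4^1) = 1.13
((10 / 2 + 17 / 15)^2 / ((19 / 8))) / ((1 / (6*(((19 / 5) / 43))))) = 135424 / 16125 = 8.40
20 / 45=4 / 9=0.44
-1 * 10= -10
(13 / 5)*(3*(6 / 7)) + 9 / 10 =531 / 70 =7.59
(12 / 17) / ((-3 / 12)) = -48 / 17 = -2.82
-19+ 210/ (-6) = -54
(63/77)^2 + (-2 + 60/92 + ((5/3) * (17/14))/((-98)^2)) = -761322229/1122573144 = -0.68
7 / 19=0.37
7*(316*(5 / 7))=1580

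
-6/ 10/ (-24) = 1/ 40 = 0.02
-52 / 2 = -26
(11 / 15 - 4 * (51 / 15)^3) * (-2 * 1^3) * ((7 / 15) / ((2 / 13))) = 5339971 / 5625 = 949.33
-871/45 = -19.36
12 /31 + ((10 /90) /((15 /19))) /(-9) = 13991 /37665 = 0.37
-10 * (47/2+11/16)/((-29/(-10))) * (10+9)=-183825/116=-1584.70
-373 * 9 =-3357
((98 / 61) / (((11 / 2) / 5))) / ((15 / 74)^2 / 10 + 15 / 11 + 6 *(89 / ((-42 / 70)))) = -306656 / 186582103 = -0.00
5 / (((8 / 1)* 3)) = 5 / 24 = 0.21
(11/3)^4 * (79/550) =105149/4050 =25.96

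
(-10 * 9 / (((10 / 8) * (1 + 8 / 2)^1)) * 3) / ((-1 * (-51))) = -72 / 85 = -0.85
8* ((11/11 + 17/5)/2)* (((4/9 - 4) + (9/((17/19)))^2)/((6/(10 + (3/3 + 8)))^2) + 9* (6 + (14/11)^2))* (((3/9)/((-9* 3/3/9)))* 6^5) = -759584942656/15895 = -47787665.47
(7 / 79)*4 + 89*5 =35183 / 79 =445.35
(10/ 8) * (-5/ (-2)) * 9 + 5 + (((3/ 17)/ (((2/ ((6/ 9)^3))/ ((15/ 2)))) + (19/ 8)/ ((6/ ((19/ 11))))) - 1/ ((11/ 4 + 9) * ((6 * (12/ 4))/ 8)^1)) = 33.97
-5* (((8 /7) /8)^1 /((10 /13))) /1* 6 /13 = -3 /7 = -0.43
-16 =-16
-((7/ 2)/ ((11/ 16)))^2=-3136/ 121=-25.92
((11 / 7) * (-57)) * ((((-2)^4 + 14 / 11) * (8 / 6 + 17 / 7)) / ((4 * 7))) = -207.86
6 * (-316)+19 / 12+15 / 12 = -11359 / 6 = -1893.17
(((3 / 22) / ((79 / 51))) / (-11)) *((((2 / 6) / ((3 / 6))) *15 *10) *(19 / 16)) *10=-363375 / 38236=-9.50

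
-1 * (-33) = 33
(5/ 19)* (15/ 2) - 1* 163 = -6119/ 38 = -161.03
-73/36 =-2.03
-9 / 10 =-0.90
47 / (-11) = -47 / 11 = -4.27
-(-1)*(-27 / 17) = -27 / 17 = -1.59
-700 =-700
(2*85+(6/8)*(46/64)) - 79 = 11717/128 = 91.54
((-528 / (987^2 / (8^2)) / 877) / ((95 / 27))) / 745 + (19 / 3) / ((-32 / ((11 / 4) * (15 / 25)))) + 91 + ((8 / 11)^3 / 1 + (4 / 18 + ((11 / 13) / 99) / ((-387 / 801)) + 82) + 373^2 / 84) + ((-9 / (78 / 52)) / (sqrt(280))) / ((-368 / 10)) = 3 * sqrt(70) / 2576 + 3511875196802233042167559 / 1919518733811171292800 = 1829.57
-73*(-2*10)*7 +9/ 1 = 10229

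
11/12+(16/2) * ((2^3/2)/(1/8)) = 3083/12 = 256.92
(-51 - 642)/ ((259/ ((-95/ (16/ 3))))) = 28215/ 592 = 47.66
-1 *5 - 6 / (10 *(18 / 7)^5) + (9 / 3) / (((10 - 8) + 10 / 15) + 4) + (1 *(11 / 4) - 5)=-21431911 / 3149280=-6.81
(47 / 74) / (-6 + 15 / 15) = -47 / 370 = -0.13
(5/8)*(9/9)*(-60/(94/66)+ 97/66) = -630605/24816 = -25.41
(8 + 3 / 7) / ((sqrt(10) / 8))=236* sqrt(10) / 35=21.32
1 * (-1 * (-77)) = 77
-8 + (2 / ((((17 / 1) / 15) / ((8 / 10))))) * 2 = -88 / 17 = -5.18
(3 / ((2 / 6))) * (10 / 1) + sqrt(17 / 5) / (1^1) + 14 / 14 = sqrt(85) / 5 + 91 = 92.84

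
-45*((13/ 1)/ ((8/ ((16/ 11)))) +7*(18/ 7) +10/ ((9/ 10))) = -15580/ 11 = -1416.36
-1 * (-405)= 405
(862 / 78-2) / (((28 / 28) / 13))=353 / 3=117.67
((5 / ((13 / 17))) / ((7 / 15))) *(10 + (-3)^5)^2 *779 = 592540571.70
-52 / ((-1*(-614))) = -0.08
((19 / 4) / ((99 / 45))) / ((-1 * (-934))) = 0.00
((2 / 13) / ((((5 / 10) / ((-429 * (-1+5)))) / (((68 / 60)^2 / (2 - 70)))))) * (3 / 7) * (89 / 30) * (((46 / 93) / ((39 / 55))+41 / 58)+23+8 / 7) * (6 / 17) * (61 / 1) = 4493255529554 / 644245875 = 6974.44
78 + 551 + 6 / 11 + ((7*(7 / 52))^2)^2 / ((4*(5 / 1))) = 1012722228811 / 1608555520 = 629.58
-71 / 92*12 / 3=-3.09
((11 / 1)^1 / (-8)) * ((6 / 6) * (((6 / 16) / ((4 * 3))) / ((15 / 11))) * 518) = -31339 / 1920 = -16.32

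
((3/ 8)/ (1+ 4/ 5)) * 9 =15/ 8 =1.88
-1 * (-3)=3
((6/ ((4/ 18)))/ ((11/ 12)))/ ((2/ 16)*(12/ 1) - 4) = -11.78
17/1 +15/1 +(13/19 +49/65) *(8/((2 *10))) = 201152/6175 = 32.58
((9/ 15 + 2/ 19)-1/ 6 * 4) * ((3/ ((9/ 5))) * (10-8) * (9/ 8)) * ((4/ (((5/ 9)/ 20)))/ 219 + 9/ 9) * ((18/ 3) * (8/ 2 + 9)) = 51909/ 2774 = 18.71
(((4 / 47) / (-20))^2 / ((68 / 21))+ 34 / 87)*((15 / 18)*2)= 127682027 / 196026660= 0.65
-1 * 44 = -44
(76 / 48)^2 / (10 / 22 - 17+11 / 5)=-19855 / 113616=-0.17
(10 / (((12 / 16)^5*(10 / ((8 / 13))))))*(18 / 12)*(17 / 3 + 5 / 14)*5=2590720 / 22113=117.16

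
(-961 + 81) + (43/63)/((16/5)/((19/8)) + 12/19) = -10418635/11844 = -879.66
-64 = -64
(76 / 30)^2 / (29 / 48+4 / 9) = 23104 / 3775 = 6.12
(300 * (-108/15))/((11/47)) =-101520/11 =-9229.09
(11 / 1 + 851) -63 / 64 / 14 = 110327 / 128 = 861.93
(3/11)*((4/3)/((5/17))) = 68/55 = 1.24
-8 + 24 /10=-28 /5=-5.60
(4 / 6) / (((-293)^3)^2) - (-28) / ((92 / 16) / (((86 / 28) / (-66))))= -108826376488987922 / 480228021832222191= -0.23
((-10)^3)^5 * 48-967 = -48000000000000967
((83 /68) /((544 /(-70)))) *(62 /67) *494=-71.80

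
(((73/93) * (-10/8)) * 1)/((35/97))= -7081/2604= -2.72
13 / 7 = 1.86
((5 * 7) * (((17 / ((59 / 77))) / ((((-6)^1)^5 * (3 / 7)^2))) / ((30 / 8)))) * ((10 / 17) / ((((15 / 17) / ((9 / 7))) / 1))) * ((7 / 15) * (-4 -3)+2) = 1218679 / 7741980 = 0.16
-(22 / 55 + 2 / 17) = -44 / 85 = -0.52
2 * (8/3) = 16/3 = 5.33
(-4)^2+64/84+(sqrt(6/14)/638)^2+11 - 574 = -546.24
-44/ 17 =-2.59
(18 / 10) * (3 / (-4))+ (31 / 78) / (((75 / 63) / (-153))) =-68157 / 1300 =-52.43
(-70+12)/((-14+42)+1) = -2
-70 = -70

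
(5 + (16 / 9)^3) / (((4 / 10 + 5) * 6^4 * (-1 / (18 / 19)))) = -38705 / 26926344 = -0.00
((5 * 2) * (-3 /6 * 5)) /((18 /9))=-25 /2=-12.50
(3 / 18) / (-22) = -1 / 132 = -0.01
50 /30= 5 /3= 1.67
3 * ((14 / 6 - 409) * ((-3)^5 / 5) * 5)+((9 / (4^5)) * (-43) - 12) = 296447.62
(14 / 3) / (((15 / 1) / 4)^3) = 896 / 10125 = 0.09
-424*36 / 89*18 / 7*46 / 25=-12638592 / 15575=-811.47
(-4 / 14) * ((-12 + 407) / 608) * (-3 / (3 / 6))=1185 / 1064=1.11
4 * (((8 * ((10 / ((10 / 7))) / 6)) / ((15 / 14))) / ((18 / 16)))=12544 / 405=30.97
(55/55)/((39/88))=88/39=2.26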